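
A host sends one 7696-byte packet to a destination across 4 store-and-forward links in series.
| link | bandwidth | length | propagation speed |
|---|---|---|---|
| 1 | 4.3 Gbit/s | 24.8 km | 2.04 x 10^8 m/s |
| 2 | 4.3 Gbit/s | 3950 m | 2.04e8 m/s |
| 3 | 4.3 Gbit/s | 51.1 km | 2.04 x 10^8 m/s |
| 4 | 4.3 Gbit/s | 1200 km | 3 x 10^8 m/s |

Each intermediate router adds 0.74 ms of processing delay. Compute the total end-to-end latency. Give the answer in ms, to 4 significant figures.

6.669 ms

L = 7696 × 8 = 61568 bits.
Transmission delay per hop = L/R = 61568/4300000000 = 0.0143181 ms; 4 hops → 0.0572726 ms.
Propagation delays (d/s per hop): 0.121569, 0.0193627, 0.25049, 4 ms; sum = 4.39142 ms.
Processing at 3 router(s): 3 × 0.74 ms = 2.22 ms.
End-to-end = 6.669 ms.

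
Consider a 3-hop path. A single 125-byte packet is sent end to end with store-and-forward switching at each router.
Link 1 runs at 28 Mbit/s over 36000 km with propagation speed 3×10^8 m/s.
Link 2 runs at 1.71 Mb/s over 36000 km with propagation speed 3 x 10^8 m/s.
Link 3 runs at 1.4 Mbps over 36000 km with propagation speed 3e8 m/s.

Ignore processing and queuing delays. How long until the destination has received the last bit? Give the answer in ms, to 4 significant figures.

L = 125 × 8 = 1000 bits.
Transmission delays (L/R per hop): 0.0357143, 0.584795, 0.714286 ms; sum = 1.3348 ms.
Propagation delays (d/s per hop): 120, 120, 120 ms; sum = 360 ms.
End-to-end = 361.3 ms.

361.3 ms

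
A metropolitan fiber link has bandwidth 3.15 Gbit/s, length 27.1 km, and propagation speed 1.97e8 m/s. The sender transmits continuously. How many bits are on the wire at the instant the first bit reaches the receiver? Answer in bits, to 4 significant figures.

433300 bits

Propagation delay = 27100 / 197000000 = 0.000137563 s.
BDP = R × t_prop = 3150000000 × 0.000137563 = 433325 bits.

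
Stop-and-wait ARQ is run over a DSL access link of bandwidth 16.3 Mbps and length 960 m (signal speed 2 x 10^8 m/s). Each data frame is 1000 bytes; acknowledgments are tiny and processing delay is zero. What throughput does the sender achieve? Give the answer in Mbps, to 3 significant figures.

16.0 Mbps

t_tx = L/R = 8000/16300000 = 0.000490798 s.
t_prop = 960/200000000 = 4.8e-06 s; RTT = 9.6e-06 s.
Cycle = t_tx + RTT = 0.000500398 s.
Throughput = L / cycle = 8000 / 0.000500398 = 16.0 Mbps.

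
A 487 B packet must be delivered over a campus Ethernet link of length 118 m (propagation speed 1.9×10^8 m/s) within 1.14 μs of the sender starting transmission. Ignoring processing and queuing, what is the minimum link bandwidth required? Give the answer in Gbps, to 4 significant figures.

L = 3896 bits.
Propagation delay = 118 / 190000000 = 0.621053 μs.
Transmission budget = 1.14 − 0.621053 = 0.518947 μs.
R ≥ L / t_tx = 3896 bits / 5.18947e-07 s = 7.508 Gbps.

7.508 Gbps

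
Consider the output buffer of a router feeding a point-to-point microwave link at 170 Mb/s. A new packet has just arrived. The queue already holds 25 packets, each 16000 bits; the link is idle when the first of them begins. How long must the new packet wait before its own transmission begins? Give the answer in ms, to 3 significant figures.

2.35 ms

Each queued packet: L/R = 16000/170000000 = 0.0941176 ms.
25 queued → 2.35294 ms.
Queuing delay = 2.35 ms.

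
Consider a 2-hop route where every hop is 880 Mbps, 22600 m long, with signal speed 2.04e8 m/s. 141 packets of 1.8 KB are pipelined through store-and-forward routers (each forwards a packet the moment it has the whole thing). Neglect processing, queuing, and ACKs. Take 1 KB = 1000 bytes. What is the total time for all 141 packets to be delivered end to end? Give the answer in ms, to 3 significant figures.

Per-hop transmission t_tx = L/R = 14400/880000000 = 0.0163636 ms.
Per-hop propagation t_prop = 22600/204000000 = 0.110784 ms.
Pipeline fill: first packet needs 2·t_tx to clear all hops; remaining 140 packets each add one t_tx.
Total = (2+141-1)·t_tx + 2·t_prop = 142·0.0163636 + 2·0.110784 = 2.55 ms.

2.55 ms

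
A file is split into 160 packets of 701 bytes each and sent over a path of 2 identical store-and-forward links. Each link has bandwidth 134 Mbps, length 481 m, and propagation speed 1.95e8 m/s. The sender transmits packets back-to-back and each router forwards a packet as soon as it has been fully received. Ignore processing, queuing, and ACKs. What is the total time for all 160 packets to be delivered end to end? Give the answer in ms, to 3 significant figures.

Per-hop transmission t_tx = L/R = 5608/134000000 = 0.0418507 ms.
Per-hop propagation t_prop = 481/195000000 = 0.00246667 ms.
Pipeline fill: first packet needs 2·t_tx to clear all hops; remaining 159 packets each add one t_tx.
Total = (2+160-1)·t_tx + 2·t_prop = 161·0.0418507 + 2·0.00246667 = 6.74 ms.

6.74 ms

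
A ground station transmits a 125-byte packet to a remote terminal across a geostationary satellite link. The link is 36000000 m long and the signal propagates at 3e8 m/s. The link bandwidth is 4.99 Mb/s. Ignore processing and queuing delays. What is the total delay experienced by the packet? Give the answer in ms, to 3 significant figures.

120 ms

L = 125 × 8 = 1000 bits.
Transmission delay = L/R = 1000 / 4990000 = 0.200401 ms.
Propagation delay = d/s = 36000000 m / 300000000 m/s = 120 ms.
Total = 120 ms.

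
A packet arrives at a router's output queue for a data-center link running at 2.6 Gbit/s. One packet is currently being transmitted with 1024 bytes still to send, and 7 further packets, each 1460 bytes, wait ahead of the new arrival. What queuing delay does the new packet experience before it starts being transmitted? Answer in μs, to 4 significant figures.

Each queued packet: L/R = 11680/2600000000 = 4.49231 μs.
7 queued → 31.4462 μs.
Plus remaining 8192 bits of current packet: 3.15077 μs.
Queuing delay = 34.60 μs.

34.60 μs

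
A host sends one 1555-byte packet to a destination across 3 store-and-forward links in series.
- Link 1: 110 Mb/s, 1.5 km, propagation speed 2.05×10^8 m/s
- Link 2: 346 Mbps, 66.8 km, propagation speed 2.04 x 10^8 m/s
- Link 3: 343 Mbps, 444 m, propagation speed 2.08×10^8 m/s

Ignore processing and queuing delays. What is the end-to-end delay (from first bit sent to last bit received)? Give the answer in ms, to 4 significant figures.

0.5222 ms

L = 1555 × 8 = 12440 bits.
Transmission delays (L/R per hop): 0.113091, 0.0359538, 0.0362682 ms; sum = 0.185313 ms.
Propagation delays (d/s per hop): 0.00731707, 0.327451, 0.00213462 ms; sum = 0.336903 ms.
End-to-end = 0.5222 ms.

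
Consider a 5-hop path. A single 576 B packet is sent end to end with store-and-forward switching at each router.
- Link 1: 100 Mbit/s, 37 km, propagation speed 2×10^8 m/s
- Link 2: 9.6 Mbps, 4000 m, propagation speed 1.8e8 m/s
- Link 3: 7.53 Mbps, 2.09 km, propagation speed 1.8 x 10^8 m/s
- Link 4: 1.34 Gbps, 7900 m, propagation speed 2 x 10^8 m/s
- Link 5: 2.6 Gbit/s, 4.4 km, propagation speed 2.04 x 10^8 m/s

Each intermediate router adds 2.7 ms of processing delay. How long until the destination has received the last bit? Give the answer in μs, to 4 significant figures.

12220 μs

L = 576 × 8 = 4608 bits.
Transmission delays (L/R per hop): 46.08, 480, 611.952, 3.43881, 1.77231 μs; sum = 1143.24 μs.
Propagation delays (d/s per hop): 185, 22.2222, 11.6111, 39.5, 21.5686 μs; sum = 279.902 μs.
Processing at 4 router(s): 4 × 2.7 ms = 10800 μs.
End-to-end = 12220 μs.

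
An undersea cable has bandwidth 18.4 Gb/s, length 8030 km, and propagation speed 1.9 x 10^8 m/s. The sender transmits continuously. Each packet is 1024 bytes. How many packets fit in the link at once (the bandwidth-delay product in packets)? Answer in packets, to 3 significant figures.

94900 packets

Propagation delay = 8030000 / 190000000 = 0.0422632 s.
BDP = R × t_prop = 18400000000 × 0.0422632 = 777642000 bits.
In packets of 8192 bits: 94900 packets.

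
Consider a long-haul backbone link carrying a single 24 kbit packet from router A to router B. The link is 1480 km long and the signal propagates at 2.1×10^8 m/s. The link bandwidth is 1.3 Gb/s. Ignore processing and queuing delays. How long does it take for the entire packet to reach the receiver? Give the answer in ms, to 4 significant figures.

L = 24000 bits.
Transmission delay = L/R = 24000 / 1300000000 = 0.0184615 ms.
Propagation delay = d/s = 1480000 m / 210000000 m/s = 7.04762 ms.
Total = 7.066 ms.

7.066 ms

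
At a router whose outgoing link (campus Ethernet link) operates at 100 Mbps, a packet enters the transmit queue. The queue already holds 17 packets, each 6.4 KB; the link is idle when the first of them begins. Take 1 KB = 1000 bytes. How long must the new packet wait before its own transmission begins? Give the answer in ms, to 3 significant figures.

Each queued packet: L/R = 51200/100000000 = 0.512 ms.
17 queued → 8.704 ms.
Queuing delay = 8.70 ms.

8.70 ms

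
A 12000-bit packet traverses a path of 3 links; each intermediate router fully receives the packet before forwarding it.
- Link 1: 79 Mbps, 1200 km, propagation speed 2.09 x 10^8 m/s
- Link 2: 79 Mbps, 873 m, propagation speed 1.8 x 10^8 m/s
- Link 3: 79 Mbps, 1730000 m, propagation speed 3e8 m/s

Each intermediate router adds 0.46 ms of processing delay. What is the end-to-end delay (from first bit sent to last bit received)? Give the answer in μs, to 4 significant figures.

12890 μs

Transmission delay per hop = L/R = 12000/79000000 = 151.899 μs; 3 hops → 455.696 μs.
Propagation delays (d/s per hop): 5741.63, 4.85, 5766.67 μs; sum = 11513.1 μs.
Processing at 2 router(s): 2 × 0.46 ms = 920 μs.
End-to-end = 12890 μs.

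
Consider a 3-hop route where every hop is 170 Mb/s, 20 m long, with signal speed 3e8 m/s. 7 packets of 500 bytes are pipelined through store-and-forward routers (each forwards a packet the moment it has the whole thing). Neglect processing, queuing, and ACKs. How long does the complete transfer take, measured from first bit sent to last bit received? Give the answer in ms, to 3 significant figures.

Per-hop transmission t_tx = L/R = 4000/170000000 = 0.0235294 ms.
Per-hop propagation t_prop = 20/300000000 = 6.66667e-05 ms.
Pipeline fill: first packet needs 3·t_tx to clear all hops; remaining 6 packets each add one t_tx.
Total = (3+7-1)·t_tx + 3·t_prop = 9·0.0235294 + 3·6.66667e-05 = 0.212 ms.

0.212 ms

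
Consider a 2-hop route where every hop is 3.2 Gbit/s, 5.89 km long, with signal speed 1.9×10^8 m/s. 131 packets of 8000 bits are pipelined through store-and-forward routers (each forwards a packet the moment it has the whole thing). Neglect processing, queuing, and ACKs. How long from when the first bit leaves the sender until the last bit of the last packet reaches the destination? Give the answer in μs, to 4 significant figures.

392.0 μs

Per-hop transmission t_tx = L/R = 8000/3200000000 = 2.5 μs.
Per-hop propagation t_prop = 5890/190000000 = 31 μs.
Pipeline fill: first packet needs 2·t_tx to clear all hops; remaining 130 packets each add one t_tx.
Total = (2+131-1)·t_tx + 2·t_prop = 132·2.5 + 2·31 = 392.0 μs.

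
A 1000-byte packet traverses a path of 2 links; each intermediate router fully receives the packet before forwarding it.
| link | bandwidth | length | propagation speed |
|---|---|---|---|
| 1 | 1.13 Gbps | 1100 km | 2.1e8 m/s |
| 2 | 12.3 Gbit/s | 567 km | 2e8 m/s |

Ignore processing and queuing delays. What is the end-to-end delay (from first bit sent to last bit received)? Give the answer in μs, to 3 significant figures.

8080 μs

L = 1000 × 8 = 8000 bits.
Transmission delays (L/R per hop): 7.07965, 0.650407 μs; sum = 7.73005 μs.
Propagation delays (d/s per hop): 5238.1, 2835 μs; sum = 8073.1 μs.
End-to-end = 8080 μs.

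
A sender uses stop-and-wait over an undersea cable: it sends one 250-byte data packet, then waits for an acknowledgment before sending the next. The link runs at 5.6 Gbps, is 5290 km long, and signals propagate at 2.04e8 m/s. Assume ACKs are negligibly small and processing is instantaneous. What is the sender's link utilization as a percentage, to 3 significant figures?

0.000689 %

t_tx = L/R = 2000/5600000000 = 3.57143e-07 s.
t_prop = 5290000/204000000 = 0.0259314 s; RTT = 0.0518627 s.
Cycle = t_tx + RTT = 0.0518631 s.
Utilization = t_tx / cycle = 3.57143e-07/0.0518631 = 0.000689 %.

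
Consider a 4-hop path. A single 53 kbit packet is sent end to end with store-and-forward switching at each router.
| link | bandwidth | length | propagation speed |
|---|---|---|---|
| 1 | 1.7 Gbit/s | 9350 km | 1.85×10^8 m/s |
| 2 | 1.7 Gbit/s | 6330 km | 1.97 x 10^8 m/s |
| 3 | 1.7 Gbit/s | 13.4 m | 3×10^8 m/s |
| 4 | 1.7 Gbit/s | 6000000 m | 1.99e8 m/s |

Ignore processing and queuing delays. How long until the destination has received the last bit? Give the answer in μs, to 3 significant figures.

113000 μs

L = 53000 bits.
Transmission delay per hop = L/R = 53000/1700000000 = 31.1765 μs; 4 hops → 124.706 μs.
Propagation delays (d/s per hop): 50540.5, 32132, 0.0446667, 30150.8 μs; sum = 112823 μs.
End-to-end = 113000 μs.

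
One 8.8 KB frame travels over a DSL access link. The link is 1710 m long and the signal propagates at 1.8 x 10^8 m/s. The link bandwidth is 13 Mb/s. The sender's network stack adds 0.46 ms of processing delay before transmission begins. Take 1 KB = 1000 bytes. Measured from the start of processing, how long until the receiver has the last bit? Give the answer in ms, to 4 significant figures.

5.885 ms

L = 70400 bits.
Transmission delay = L/R = 70400 / 13000000 = 5.41538 ms.
Propagation delay = d/s = 1710 m / 180000000 m/s = 0.0095 ms.
Plus processing delay 0.46 ms = 0.46 ms.
Total = 5.885 ms.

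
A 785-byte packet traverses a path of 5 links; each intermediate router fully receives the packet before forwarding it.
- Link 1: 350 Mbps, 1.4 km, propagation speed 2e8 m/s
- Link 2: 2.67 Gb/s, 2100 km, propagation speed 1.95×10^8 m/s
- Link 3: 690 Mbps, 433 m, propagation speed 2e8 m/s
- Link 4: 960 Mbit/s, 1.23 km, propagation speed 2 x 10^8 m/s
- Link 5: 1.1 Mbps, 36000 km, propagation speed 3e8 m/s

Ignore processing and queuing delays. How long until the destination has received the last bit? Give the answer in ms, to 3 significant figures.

137 ms

L = 785 × 8 = 6280 bits.
Transmission delays (L/R per hop): 0.0179429, 0.00235206, 0.00910145, 0.00654167, 5.70909 ms; sum = 5.74503 ms.
Propagation delays (d/s per hop): 0.007, 10.7692, 0.002165, 0.00615, 120 ms; sum = 130.785 ms.
End-to-end = 137 ms.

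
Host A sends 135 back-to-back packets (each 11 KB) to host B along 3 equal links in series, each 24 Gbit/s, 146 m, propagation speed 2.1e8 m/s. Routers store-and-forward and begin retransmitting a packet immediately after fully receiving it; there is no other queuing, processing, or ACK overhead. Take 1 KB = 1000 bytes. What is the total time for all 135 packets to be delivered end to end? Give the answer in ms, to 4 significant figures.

Per-hop transmission t_tx = L/R = 88000/24000000000 = 0.00366667 ms.
Per-hop propagation t_prop = 146/210000000 = 0.000695238 ms.
Pipeline fill: first packet needs 3·t_tx to clear all hops; remaining 134 packets each add one t_tx.
Total = (3+135-1)·t_tx + 3·t_prop = 137·0.00366667 + 3·0.000695238 = 0.5044 ms.

0.5044 ms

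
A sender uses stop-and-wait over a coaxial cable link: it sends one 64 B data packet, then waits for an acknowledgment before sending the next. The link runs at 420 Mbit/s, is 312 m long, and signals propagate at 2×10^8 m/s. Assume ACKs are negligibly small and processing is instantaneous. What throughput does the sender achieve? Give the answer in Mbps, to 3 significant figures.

118 Mbps

t_tx = L/R = 512/420000000 = 1.21905e-06 s.
t_prop = 312/200000000 = 1.56e-06 s; RTT = 3.12e-06 s.
Cycle = t_tx + RTT = 4.33905e-06 s.
Throughput = L / cycle = 512 / 4.33905e-06 = 118 Mbps.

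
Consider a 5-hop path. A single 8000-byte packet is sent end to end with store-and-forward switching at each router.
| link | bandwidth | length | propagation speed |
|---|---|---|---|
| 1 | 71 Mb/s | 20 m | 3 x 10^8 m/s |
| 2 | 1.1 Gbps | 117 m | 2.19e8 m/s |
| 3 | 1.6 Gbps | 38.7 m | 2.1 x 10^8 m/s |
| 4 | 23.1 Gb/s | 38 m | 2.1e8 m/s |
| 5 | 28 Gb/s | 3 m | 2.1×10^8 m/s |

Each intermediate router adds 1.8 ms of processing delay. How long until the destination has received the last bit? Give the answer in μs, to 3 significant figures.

L = 8000 × 8 = 64000 bits.
Transmission delays (L/R per hop): 901.408, 58.1818, 40, 2.77056, 2.28571 μs; sum = 1004.65 μs.
Propagation delays (d/s per hop): 0.0666667, 0.534247, 0.184286, 0.180952, 0.0142857 μs; sum = 0.980437 μs.
Processing at 4 router(s): 4 × 1.8 ms = 7200 μs.
End-to-end = 8210 μs.

8210 μs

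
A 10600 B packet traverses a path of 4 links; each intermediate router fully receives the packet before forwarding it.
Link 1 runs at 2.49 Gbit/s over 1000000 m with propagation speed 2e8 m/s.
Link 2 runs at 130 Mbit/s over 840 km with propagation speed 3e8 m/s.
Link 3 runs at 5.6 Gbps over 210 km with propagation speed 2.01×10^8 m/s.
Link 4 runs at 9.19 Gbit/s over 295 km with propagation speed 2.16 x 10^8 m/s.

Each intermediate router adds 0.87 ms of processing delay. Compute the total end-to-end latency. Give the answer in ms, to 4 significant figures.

L = 10600 × 8 = 84800 bits.
Transmission delays (L/R per hop): 0.0340562, 0.652308, 0.0151429, 0.00922742 ms; sum = 0.710734 ms.
Propagation delays (d/s per hop): 5, 2.8, 1.04478, 1.36574 ms; sum = 10.2105 ms.
Processing at 3 router(s): 3 × 0.87 ms = 2.61 ms.
End-to-end = 13.53 ms.

13.53 ms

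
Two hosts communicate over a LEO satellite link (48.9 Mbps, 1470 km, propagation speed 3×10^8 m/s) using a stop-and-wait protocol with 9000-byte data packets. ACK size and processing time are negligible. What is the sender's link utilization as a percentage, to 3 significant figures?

13.1 %

t_tx = L/R = 72000/48900000 = 0.00147239 s.
t_prop = 1470000/300000000 = 0.0049 s; RTT = 0.0098 s.
Cycle = t_tx + RTT = 0.0112724 s.
Utilization = t_tx / cycle = 0.00147239/0.0112724 = 13.1 %.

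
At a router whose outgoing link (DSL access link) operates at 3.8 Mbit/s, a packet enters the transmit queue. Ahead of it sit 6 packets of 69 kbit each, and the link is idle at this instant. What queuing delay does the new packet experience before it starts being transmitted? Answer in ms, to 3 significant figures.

109 ms

Each queued packet: L/R = 69000/3800000 = 18.1579 ms.
6 queued → 108.947 ms.
Queuing delay = 109 ms.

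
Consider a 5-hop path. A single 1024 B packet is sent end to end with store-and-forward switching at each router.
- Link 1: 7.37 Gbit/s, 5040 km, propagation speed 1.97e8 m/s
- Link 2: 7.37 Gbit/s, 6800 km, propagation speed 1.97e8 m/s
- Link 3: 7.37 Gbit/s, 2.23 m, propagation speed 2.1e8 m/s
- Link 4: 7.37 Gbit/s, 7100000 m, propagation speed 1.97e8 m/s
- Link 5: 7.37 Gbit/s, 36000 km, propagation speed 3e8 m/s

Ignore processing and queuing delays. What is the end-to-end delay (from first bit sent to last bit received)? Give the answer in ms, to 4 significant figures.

216.1 ms

L = 1024 × 8 = 8192 bits.
Transmission delay per hop = L/R = 8192/7370000000 = 0.00111153 ms; 5 hops → 0.00555767 ms.
Propagation delays (d/s per hop): 25.5838, 34.5178, 1.0619e-05, 36.0406, 120 ms; sum = 216.142 ms.
End-to-end = 216.1 ms.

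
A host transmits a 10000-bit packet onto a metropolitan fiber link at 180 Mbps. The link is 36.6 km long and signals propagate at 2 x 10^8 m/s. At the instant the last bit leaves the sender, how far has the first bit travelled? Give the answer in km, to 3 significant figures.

t_tx = L/R = 10000/180000000 = 5.55556e-05 s.
Distance = s × t_tx = 200000000 × 5.55556e-05 = 11.1 km.

11.1 km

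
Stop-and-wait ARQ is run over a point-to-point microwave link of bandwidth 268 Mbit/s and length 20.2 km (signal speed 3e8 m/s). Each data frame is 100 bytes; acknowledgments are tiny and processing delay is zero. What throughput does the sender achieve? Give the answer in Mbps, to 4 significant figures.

t_tx = L/R = 800/268000000 = 2.98507e-06 s.
t_prop = 20200/300000000 = 6.73333e-05 s; RTT = 0.000134667 s.
Cycle = t_tx + RTT = 0.000137652 s.
Throughput = L / cycle = 800 / 0.000137652 = 5.812 Mbps.

5.812 Mbps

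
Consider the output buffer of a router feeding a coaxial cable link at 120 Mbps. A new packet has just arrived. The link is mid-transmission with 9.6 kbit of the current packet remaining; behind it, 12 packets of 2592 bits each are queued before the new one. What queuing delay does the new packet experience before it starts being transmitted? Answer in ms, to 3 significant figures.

0.339 ms

Each queued packet: L/R = 2592/120000000 = 0.0216 ms.
12 queued → 0.2592 ms.
Plus remaining 9600 bits of current packet: 0.08 ms.
Queuing delay = 0.339 ms.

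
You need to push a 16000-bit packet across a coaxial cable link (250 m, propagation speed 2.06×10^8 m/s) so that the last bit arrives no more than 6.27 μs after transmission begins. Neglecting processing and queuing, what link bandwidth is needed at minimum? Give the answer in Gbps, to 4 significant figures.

3.164 Gbps

Propagation delay = 250 / 206000000 = 1.21359 μs.
Transmission budget = 6.27 − 1.21359 = 5.05641 μs.
R ≥ L / t_tx = 16000 bits / 5.05641e-06 s = 3.164 Gbps.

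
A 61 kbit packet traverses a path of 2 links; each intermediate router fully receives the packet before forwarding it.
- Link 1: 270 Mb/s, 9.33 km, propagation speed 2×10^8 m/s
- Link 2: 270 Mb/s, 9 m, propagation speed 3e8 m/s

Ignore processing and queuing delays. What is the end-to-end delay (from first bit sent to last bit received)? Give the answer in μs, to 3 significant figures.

L = 61000 bits.
Transmission delay per hop = L/R = 61000/270000000 = 225.926 μs; 2 hops → 451.852 μs.
Propagation delays (d/s per hop): 46.65, 0.03 μs; sum = 46.68 μs.
End-to-end = 499 μs.

499 μs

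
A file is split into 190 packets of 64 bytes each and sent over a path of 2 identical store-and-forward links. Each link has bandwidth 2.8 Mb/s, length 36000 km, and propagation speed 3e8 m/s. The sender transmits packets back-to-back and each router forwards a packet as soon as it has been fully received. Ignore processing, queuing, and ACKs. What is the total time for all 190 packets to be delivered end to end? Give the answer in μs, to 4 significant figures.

Per-hop transmission t_tx = L/R = 512/2800000 = 182.857 μs.
Per-hop propagation t_prop = 36000000/300000000 = 120000 μs.
Pipeline fill: first packet needs 2·t_tx to clear all hops; remaining 189 packets each add one t_tx.
Total = (2+190-1)·t_tx + 2·t_prop = 191·182.857 + 2·120000 = 274900 μs.

274900 μs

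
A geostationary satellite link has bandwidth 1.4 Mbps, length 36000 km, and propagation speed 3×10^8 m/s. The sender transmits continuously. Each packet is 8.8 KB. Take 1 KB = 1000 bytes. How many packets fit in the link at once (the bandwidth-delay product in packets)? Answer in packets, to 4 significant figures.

Propagation delay = 36000000 / 300000000 = 0.12 s.
BDP = R × t_prop = 1400000 × 0.12 = 168000 bits.
In packets of 70400 bits: 2.386 packets.

2.386 packets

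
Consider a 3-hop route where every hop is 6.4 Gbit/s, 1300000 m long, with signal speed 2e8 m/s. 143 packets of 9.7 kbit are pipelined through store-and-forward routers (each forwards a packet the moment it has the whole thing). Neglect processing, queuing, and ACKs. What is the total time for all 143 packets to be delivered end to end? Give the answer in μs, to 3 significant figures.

Per-hop transmission t_tx = L/R = 9700/6400000000 = 1.51563 μs.
Per-hop propagation t_prop = 1300000/200000000 = 6500 μs.
Pipeline fill: first packet needs 3·t_tx to clear all hops; remaining 142 packets each add one t_tx.
Total = (3+143-1)·t_tx + 3·t_prop = 145·1.51563 + 3·6500 = 19700 μs.

19700 μs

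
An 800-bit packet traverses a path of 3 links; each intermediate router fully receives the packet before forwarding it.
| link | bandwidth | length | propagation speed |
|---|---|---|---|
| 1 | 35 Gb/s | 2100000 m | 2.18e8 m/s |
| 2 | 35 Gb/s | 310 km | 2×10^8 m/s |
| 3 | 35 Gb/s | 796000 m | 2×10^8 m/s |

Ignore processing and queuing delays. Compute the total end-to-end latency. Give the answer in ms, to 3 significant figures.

15.2 ms

Transmission delay per hop = L/R = 800/35000000000 = 2.28571e-05 ms; 3 hops → 6.85714e-05 ms.
Propagation delays (d/s per hop): 9.63303, 1.55, 3.98 ms; sum = 15.163 ms.
End-to-end = 15.2 ms.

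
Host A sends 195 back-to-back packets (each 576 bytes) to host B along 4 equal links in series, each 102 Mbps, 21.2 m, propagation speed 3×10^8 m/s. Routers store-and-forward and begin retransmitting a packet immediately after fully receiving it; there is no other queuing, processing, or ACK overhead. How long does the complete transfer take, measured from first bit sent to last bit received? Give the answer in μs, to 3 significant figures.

8950 μs

Per-hop transmission t_tx = L/R = 4608/102000000 = 45.1765 μs.
Per-hop propagation t_prop = 21.2/300000000 = 0.0706667 μs.
Pipeline fill: first packet needs 4·t_tx to clear all hops; remaining 194 packets each add one t_tx.
Total = (4+195-1)·t_tx + 4·t_prop = 198·45.1765 + 4·0.0706667 = 8950 μs.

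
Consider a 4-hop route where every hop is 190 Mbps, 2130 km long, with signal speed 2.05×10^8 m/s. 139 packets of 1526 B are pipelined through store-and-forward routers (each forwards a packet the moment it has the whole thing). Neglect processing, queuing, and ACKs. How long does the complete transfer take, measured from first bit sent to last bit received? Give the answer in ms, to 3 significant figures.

50.7 ms

Per-hop transmission t_tx = L/R = 12208/190000000 = 0.0642526 ms.
Per-hop propagation t_prop = 2130000/2.05e+08 = 10.3902 ms.
Pipeline fill: first packet needs 4·t_tx to clear all hops; remaining 138 packets each add one t_tx.
Total = (4+139-1)·t_tx + 4·t_prop = 142·0.0642526 + 4·10.3902 = 50.7 ms.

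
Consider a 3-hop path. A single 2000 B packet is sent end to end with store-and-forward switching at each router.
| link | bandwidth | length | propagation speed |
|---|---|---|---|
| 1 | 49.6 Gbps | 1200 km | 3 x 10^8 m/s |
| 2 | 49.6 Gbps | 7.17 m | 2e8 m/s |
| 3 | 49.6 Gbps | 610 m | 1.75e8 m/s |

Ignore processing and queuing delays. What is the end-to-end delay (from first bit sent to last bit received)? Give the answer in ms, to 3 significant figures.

L = 2000 × 8 = 16000 bits.
Transmission delay per hop = L/R = 16000/49600000000 = 0.000322581 ms; 3 hops → 0.000967742 ms.
Propagation delays (d/s per hop): 4, 3.585e-05, 0.00348571 ms; sum = 4.00352 ms.
End-to-end = 4.00 ms.

4.00 ms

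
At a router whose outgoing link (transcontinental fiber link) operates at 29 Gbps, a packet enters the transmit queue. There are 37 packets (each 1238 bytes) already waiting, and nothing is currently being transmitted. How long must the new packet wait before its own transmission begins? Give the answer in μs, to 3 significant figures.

12.6 μs

Each queued packet: L/R = 9904/29000000000 = 0.341517 μs.
37 queued → 12.6361 μs.
Queuing delay = 12.6 μs.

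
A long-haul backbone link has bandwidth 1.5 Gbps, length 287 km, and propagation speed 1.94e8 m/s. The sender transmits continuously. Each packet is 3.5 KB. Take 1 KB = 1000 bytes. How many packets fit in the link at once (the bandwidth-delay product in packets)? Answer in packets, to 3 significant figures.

Propagation delay = 287000 / 194000000 = 0.00147938 s.
BDP = R × t_prop = 1500000000 × 0.00147938 = 2219070 bits.
In packets of 28000 bits: 79.3 packets.

79.3 packets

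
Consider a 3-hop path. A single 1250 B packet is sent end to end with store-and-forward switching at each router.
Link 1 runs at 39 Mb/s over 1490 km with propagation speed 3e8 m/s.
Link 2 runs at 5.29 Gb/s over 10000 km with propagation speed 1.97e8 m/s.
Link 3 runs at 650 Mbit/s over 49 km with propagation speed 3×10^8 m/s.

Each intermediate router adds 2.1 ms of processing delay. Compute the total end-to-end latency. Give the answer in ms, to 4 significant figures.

60.37 ms

L = 1250 × 8 = 10000 bits.
Transmission delays (L/R per hop): 0.25641, 0.00189036, 0.0153846 ms; sum = 0.273685 ms.
Propagation delays (d/s per hop): 4.96667, 50.7614, 0.163333 ms; sum = 55.8914 ms.
Processing at 2 router(s): 2 × 2.1 ms = 4.2 ms.
End-to-end = 60.37 ms.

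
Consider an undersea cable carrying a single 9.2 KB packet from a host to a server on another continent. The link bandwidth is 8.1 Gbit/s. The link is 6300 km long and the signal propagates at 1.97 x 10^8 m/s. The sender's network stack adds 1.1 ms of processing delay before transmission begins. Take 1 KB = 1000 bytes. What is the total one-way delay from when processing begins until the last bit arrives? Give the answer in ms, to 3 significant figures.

33.1 ms

L = 73600 bits.
Transmission delay = L/R = 73600 / 8100000000 = 0.00908642 ms.
Propagation delay = d/s = 6300000 m / 197000000 m/s = 31.9797 ms.
Plus processing delay 1.1 ms = 1.1 ms.
Total = 33.1 ms.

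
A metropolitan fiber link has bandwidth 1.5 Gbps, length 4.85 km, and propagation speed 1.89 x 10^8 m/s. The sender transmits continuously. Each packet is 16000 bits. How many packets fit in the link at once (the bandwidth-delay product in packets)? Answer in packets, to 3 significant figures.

Propagation delay = 4850 / 189000000 = 2.56614e-05 s.
BDP = R × t_prop = 1500000000 × 2.56614e-05 = 38492.1 bits.
In packets of 16000 bits: 2.41 packets.

2.41 packets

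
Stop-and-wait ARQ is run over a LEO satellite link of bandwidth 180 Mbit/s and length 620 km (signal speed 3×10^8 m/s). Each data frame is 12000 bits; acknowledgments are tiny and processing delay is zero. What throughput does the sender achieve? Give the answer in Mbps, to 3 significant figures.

t_tx = L/R = 12000/180000000 = 6.66667e-05 s.
t_prop = 620000/300000000 = 0.00206667 s; RTT = 0.00413333 s.
Cycle = t_tx + RTT = 0.0042 s.
Throughput = L / cycle = 12000 / 0.0042 = 2.86 Mbps.

2.86 Mbps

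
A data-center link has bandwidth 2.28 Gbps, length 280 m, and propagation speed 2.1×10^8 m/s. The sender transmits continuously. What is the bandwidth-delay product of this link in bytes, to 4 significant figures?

Propagation delay = 280 / 210000000 = 1.33333e-06 s.
BDP = R × t_prop = 2280000000 × 1.33333e-06 = 3040 bits.
In bytes: 3040/8 = 380.0 bytes.

380.0 bytes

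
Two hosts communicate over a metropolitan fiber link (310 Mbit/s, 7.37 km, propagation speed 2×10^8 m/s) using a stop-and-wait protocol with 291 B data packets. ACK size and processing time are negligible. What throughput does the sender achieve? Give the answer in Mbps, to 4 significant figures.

t_tx = L/R = 2328/310000000 = 7.50968e-06 s.
t_prop = 7370/200000000 = 3.685e-05 s; RTT = 7.37e-05 s.
Cycle = t_tx + RTT = 8.12097e-05 s.
Throughput = L / cycle = 2328 / 8.12097e-05 = 28.67 Mbps.

28.67 Mbps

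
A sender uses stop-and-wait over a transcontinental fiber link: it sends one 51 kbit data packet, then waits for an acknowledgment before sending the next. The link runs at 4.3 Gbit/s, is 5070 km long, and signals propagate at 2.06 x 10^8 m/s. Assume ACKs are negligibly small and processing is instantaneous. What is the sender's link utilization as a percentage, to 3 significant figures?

t_tx = L/R = 51000/4300000000 = 1.18605e-05 s.
t_prop = 5070000/206000000 = 0.0246117 s; RTT = 0.0492233 s.
Cycle = t_tx + RTT = 0.0492352 s.
Utilization = t_tx / cycle = 1.18605e-05/0.0492352 = 0.0241 %.

0.0241 %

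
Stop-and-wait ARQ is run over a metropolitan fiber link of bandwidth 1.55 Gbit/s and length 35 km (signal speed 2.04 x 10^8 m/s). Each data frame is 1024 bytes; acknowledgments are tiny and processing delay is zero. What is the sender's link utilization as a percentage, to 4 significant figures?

1.517 %

t_tx = L/R = 8192/1550000000 = 5.28516e-06 s.
t_prop = 35000/204000000 = 0.000171569 s; RTT = 0.000343137 s.
Cycle = t_tx + RTT = 0.000348422 s.
Utilization = t_tx / cycle = 5.28516e-06/0.000348422 = 1.517 %.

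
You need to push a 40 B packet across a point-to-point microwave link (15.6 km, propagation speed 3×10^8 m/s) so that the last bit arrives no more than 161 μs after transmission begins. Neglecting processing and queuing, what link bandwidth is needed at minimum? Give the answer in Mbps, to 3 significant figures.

L = 320 bits.
Propagation delay = 15600 / 300000000 = 52 μs.
Transmission budget = 161 − 52 = 109 μs.
R ≥ L / t_tx = 320 bits / 0.000109 s = 2.94 Mbps.

2.94 Mbps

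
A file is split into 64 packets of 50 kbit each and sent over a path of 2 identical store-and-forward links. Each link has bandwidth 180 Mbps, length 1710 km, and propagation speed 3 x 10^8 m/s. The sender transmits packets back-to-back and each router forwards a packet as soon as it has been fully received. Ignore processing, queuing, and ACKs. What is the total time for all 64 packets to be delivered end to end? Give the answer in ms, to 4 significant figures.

29.46 ms

Per-hop transmission t_tx = L/R = 50000/180000000 = 0.277778 ms.
Per-hop propagation t_prop = 1710000/300000000 = 5.7 ms.
Pipeline fill: first packet needs 2·t_tx to clear all hops; remaining 63 packets each add one t_tx.
Total = (2+64-1)·t_tx + 2·t_prop = 65·0.277778 + 2·5.7 = 29.46 ms.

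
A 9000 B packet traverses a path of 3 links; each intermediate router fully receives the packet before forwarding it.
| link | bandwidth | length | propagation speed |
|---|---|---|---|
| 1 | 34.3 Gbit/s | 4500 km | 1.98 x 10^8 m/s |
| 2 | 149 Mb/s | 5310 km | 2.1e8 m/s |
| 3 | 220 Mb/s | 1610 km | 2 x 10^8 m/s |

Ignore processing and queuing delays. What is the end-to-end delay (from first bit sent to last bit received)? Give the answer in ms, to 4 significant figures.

56.88 ms

L = 9000 × 8 = 72000 bits.
Transmission delays (L/R per hop): 0.00209913, 0.483221, 0.327273 ms; sum = 0.812593 ms.
Propagation delays (d/s per hop): 22.7273, 25.2857, 8.05 ms; sum = 56.063 ms.
End-to-end = 56.88 ms.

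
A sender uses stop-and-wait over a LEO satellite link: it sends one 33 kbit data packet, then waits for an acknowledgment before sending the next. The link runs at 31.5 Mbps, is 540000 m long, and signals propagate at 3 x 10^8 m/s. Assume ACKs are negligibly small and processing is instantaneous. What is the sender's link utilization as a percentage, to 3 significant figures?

22.5 %

t_tx = L/R = 33000/31500000 = 0.00104762 s.
t_prop = 540000/300000000 = 0.0018 s; RTT = 0.0036 s.
Cycle = t_tx + RTT = 0.00464762 s.
Utilization = t_tx / cycle = 0.00104762/0.00464762 = 22.5 %.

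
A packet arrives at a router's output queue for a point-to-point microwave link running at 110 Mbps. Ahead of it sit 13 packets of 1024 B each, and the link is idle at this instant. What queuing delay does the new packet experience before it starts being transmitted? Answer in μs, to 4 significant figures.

968.1 μs

Each queued packet: L/R = 8192/110000000 = 74.4727 μs.
13 queued → 968.145 μs.
Queuing delay = 968.1 μs.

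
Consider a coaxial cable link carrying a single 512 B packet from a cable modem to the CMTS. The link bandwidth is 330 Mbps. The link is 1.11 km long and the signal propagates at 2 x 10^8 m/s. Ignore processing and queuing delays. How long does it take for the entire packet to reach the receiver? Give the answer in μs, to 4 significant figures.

L = 512 × 8 = 4096 bits.
Transmission delay = L/R = 4096 / 330000000 = 12.4121 μs.
Propagation delay = d/s = 1110 m / 200000000 m/s = 5.55 μs.
Total = 17.96 μs.

17.96 μs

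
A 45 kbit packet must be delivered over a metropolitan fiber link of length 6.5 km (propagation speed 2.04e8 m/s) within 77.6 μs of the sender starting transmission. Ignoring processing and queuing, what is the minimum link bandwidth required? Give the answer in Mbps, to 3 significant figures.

984 Mbps

Propagation delay = 6500 / 204000000 = 31.8627 μs.
Transmission budget = 77.6 − 31.8627 = 45.7373 μs.
R ≥ L / t_tx = 45000 bits / 4.57373e-05 s = 984 Mbps.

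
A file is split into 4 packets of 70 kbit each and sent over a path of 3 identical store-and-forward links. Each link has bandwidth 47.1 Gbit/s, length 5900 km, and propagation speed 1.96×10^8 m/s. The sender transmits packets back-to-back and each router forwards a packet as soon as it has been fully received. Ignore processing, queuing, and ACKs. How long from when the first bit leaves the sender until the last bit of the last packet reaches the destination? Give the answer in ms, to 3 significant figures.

90.3 ms

Per-hop transmission t_tx = L/R = 70000/47100000000 = 0.0014862 ms.
Per-hop propagation t_prop = 5900000/196000000 = 30.102 ms.
Pipeline fill: first packet needs 3·t_tx to clear all hops; remaining 3 packets each add one t_tx.
Total = (3+4-1)·t_tx + 3·t_prop = 6·0.0014862 + 3·30.102 = 90.3 ms.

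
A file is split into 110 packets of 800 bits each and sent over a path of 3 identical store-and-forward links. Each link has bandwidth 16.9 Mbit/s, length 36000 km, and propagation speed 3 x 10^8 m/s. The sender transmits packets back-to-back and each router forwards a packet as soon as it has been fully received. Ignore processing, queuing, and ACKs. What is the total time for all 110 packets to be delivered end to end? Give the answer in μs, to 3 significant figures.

Per-hop transmission t_tx = L/R = 800/16900000 = 47.3373 μs.
Per-hop propagation t_prop = 36000000/300000000 = 120000 μs.
Pipeline fill: first packet needs 3·t_tx to clear all hops; remaining 109 packets each add one t_tx.
Total = (3+110-1)·t_tx + 3·t_prop = 112·47.3373 + 3·120000 = 365000 μs.

365000 μs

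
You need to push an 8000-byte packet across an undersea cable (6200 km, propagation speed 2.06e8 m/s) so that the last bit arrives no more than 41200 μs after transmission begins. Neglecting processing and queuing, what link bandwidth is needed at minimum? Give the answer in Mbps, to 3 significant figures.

5.76 Mbps

L = 64000 bits.
Propagation delay = 6200000 / 206000000 = 30097.1 μs.
Transmission budget = 41200 − 30097.1 = 11102.9 μs.
R ≥ L / t_tx = 64000 bits / 0.0111029 s = 5.76 Mbps.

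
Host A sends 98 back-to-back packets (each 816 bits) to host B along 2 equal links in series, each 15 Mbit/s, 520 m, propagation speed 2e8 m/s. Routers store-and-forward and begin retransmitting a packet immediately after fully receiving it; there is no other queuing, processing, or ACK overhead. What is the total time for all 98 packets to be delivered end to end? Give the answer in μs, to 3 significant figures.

5390 μs

Per-hop transmission t_tx = L/R = 816/15000000 = 54.4 μs.
Per-hop propagation t_prop = 520/200000000 = 2.6 μs.
Pipeline fill: first packet needs 2·t_tx to clear all hops; remaining 97 packets each add one t_tx.
Total = (2+98-1)·t_tx + 2·t_prop = 99·54.4 + 2·2.6 = 5390 μs.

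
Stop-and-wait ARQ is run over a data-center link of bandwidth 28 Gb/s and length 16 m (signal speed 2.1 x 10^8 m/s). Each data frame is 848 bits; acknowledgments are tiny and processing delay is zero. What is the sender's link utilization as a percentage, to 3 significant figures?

t_tx = L/R = 848/28000000000 = 3.02857e-08 s.
t_prop = 16/210000000 = 7.61905e-08 s; RTT = 1.52381e-07 s.
Cycle = t_tx + RTT = 1.82667e-07 s.
Utilization = t_tx / cycle = 3.02857e-08/1.82667e-07 = 16.6 %.

16.6 %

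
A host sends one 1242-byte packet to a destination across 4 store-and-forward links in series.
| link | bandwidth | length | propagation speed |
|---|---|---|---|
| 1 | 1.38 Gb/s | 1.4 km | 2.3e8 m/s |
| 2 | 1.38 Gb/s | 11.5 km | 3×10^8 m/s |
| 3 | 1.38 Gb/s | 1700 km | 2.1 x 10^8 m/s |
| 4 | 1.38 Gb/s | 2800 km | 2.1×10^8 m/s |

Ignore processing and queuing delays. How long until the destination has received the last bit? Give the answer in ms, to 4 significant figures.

21.50 ms

L = 1242 × 8 = 9936 bits.
Transmission delay per hop = L/R = 9936/1380000000 = 0.0072 ms; 4 hops → 0.0288 ms.
Propagation delays (d/s per hop): 0.00608696, 0.0383333, 8.09524, 13.3333 ms; sum = 21.473 ms.
End-to-end = 21.50 ms.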